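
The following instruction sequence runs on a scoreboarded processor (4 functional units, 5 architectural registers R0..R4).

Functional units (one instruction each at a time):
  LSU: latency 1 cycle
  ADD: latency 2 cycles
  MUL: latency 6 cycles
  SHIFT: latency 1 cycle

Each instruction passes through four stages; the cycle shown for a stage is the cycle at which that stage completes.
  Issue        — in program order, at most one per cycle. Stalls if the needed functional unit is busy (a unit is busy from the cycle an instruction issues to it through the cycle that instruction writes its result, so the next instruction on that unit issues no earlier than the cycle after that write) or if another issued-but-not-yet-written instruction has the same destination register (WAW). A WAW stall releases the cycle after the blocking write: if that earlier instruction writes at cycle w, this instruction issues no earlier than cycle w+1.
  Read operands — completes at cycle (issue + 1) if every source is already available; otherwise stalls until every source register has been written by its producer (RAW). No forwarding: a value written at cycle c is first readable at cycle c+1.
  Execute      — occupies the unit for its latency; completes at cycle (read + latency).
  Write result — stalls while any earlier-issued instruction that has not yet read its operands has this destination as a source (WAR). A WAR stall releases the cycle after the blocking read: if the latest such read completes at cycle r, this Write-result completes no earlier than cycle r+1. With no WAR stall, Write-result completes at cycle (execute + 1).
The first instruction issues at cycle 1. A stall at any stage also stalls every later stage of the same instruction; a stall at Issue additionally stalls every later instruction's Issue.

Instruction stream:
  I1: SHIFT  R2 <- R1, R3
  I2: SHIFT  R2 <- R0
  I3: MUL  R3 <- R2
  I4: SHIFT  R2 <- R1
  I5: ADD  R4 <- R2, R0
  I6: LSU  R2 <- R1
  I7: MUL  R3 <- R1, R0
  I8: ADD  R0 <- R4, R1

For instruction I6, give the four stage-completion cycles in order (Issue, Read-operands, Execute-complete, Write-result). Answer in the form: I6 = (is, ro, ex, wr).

I1  is:1  ro:2  ex:3  wr:4
I2  is:5  ro:6  ex:7  wr:8  — struct: SHIFT busy until I1 writes@4
I3  is:6  ro:9  ex:15  wr:16  — RAW R2: wait I2 write@8
I4  is:9  ro:10  ex:11  wr:12  — struct: SHIFT busy until I2 writes@8
I5  is:10  ro:13  ex:15  wr:16  — RAW R2: wait I4 write@12
I6  is:13  ro:14  ex:15  wr:16  — WAW R2: wait I4 write@12
I7  is:17  ro:18  ex:24  wr:25  — struct: MUL busy until I3 writes@16
I8  is:18  ro:19  ex:21  wr:22

I6 = (13, 14, 15, 16)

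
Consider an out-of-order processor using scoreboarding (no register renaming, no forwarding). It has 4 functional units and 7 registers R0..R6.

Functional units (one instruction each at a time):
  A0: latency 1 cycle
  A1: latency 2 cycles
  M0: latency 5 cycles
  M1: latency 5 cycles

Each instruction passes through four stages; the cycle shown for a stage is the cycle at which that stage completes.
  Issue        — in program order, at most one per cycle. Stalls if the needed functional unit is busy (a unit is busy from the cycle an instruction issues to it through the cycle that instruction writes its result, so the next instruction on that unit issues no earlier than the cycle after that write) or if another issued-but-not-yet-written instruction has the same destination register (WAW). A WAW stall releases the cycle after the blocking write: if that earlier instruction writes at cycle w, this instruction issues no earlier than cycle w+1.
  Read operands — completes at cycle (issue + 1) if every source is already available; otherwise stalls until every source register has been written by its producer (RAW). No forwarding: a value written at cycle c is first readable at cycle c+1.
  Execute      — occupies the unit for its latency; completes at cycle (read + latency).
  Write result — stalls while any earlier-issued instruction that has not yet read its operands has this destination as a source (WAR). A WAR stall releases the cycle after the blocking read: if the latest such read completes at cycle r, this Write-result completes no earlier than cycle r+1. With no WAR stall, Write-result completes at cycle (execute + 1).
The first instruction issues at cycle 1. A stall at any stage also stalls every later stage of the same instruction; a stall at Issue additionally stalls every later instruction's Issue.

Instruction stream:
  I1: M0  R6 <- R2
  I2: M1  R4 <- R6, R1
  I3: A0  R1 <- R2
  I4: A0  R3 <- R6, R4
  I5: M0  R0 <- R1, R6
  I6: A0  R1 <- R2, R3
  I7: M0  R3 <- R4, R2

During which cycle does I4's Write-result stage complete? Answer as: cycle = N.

I1  is:1  ro:2  ex:7  wr:8
I2  is:2  ro:9  ex:14  wr:15  — RAW R6: wait I1 write@8
I3  is:3  ro:4  ex:5  wr:10  — WAR R1: wait I2 read@9
I4  is:11  ro:16  ex:17  wr:18  — struct: A0 busy until I3 writes@10, RAW R4: wait I2 write@15
I5  is:12  ro:13  ex:18  wr:19
I6  is:19  ro:20  ex:21  wr:22  — struct: A0 busy until I4 writes@18
I7  is:20  ro:21  ex:26  wr:27

cycle = 18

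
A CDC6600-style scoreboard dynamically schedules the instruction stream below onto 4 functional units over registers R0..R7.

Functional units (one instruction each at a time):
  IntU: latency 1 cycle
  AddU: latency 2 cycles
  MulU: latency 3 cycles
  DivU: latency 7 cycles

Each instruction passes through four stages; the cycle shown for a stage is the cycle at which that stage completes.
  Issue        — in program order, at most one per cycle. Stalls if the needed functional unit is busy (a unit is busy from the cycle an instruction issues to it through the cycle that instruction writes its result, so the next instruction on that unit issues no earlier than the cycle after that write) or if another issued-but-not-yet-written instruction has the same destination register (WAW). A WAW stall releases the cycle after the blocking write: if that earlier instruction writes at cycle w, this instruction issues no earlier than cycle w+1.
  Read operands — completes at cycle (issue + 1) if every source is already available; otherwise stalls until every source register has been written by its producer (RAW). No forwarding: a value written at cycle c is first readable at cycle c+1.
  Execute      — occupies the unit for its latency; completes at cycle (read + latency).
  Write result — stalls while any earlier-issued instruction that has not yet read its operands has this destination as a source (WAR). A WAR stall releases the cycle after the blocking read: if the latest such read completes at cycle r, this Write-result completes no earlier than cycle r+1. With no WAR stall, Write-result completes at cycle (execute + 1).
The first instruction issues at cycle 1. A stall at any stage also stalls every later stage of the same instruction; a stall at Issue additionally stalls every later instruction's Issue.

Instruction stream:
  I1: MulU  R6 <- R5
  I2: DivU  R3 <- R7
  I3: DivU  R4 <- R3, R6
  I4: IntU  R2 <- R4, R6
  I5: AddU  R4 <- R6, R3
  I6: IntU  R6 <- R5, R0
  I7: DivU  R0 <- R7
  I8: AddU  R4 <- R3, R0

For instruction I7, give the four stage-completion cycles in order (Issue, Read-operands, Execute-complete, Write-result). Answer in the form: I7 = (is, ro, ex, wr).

I7 = (26, 27, 34, 35)

[1] issue I1 (MulU)
[2] I1 read-ops, issue I2 (DivU)
[3] I2 read-ops
[5] I1 finished on MulU
[6] I1→R6
[10] I2 finished on DivU
[11] I2→R3
[12] issue I3 (DivU)
[13] I3 read-ops, issue I4 (IntU)
[20] I3 finished on DivU
[21] I3→R4
[22] I4 read-ops, issue I5 (AddU)
[23] I4 finished on IntU, I5 read-ops
[24] I4→R2
[25] I5 finished on AddU, issue I6 (IntU)
[26] I5→R4, I6 read-ops, issue I7 (DivU)
[27] I6 finished on IntU, I7 read-ops, issue I8 (AddU)
[28] I6→R6
[34] I7 finished on DivU
[35] I7→R0
[36] I8 read-ops
[38] I8 finished on AddU
[39] I8→R4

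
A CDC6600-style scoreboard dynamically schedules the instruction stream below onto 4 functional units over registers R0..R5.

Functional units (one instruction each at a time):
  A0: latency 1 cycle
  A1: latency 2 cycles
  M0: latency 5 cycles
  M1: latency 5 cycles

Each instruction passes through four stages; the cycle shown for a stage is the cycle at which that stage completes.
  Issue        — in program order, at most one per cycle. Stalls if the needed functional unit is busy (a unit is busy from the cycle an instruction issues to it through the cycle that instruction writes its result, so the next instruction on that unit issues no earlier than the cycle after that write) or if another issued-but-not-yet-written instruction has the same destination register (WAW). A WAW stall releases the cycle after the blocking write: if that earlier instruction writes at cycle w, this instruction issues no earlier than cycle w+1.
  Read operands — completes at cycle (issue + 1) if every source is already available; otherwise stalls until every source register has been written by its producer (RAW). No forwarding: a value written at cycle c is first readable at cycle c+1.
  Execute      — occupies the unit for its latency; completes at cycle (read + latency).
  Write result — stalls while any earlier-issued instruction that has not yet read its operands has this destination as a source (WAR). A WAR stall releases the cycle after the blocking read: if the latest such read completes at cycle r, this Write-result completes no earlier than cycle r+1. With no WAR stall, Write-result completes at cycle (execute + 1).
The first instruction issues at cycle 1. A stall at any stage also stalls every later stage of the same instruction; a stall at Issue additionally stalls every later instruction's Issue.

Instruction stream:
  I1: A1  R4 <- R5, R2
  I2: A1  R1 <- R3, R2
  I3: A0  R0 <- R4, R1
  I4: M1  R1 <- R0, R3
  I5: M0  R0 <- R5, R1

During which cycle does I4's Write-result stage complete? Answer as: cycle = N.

cycle = 20

I1 -> (1, 2, 4, 5)
I2 -> (6, 7, 9, 10)  // struct: A1 busy until I1 writes@5
I3 -> (7, 11, 12, 13)  // RAW R1: wait I2 write@10
I4 -> (11, 14, 19, 20)  // WAW R1: wait I2 write@10, RAW R0: wait I3 write@13
I5 -> (14, 21, 26, 27)  // WAW R0: wait I3 write@13, RAW R1: wait I4 write@20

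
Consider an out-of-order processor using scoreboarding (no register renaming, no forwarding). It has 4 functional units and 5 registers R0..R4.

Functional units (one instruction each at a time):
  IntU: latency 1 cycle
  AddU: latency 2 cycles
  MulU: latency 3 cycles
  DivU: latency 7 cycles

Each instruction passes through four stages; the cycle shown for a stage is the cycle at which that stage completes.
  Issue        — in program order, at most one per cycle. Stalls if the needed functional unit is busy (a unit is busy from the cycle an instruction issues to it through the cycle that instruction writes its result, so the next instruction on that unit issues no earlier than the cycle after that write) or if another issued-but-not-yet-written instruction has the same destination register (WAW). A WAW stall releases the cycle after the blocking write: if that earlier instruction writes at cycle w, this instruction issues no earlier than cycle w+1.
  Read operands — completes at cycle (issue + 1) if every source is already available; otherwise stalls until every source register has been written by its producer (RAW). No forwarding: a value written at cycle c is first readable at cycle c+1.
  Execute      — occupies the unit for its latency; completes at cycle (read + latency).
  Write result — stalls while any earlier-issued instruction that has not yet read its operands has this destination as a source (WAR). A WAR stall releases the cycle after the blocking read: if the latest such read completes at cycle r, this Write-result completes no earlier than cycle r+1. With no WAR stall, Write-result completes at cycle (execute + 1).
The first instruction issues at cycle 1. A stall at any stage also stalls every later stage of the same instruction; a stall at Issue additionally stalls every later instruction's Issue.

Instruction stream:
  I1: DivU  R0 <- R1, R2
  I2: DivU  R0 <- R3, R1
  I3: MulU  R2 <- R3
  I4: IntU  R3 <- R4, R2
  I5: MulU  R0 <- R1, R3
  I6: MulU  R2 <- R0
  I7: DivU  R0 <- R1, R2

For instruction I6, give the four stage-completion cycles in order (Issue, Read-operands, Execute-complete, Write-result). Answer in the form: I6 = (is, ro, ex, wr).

t=1  issue I1 (DivU)
t=2  I1 read-ops
t=9  I1 finished on DivU
t=10  I1→R0
t=11  issue I2 (DivU)
t=12  I2 read-ops · issue I3 (MulU)
t=13  I3 read-ops · issue I4 (IntU)
t=16  I3 finished on MulU
t=17  I3→R2
t=18  I4 read-ops
t=19  I2 finished on DivU · I4 finished on IntU
t=20  I2→R0 · I4→R3
t=21  issue I5 (MulU)
t=22  I5 read-ops
t=25  I5 finished on MulU
t=26  I5→R0
t=27  issue I6 (MulU)
t=28  I6 read-ops · issue I7 (DivU)
t=31  I6 finished on MulU
t=32  I6→R2
t=33  I7 read-ops
t=40  I7 finished on DivU
t=41  I7→R0

I6 = (27, 28, 31, 32)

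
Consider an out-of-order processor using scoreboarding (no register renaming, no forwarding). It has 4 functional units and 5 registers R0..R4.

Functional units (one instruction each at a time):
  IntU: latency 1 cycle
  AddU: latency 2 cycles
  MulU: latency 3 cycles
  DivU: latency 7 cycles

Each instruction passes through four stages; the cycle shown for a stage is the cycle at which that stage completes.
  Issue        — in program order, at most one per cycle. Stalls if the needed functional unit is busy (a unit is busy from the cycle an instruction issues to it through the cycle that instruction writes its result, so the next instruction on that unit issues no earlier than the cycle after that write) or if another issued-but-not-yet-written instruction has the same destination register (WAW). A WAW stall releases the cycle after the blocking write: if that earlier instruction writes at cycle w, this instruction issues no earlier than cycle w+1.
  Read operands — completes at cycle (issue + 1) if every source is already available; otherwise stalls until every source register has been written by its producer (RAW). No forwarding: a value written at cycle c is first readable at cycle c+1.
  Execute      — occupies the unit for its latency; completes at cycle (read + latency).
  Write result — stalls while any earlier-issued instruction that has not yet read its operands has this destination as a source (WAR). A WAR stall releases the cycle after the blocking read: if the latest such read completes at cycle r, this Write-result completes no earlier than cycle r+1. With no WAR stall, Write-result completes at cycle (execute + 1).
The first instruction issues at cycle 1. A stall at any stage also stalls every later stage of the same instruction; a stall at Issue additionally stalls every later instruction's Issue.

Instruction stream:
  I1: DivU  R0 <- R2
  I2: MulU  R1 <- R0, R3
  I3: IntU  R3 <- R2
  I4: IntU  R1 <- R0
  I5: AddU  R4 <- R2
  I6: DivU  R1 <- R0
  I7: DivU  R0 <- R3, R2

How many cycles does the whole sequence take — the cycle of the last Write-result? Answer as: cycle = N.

I1  is:1  ro:2  ex:9  wr:10
I2  is:2  ro:11  ex:14  wr:15  — RAW R0: wait I1 write@10
I3  is:3  ro:4  ex:5  wr:12  — WAR R3: wait I2 read@11
I4  is:16  ro:17  ex:18  wr:19  — WAW R1: wait I2 write@15
I5  is:17  ro:18  ex:20  wr:21
I6  is:20  ro:21  ex:28  wr:29  — WAW R1: wait I4 write@19
I7  is:30  ro:31  ex:38  wr:39  — struct: DivU busy until I6 writes@29

cycle = 39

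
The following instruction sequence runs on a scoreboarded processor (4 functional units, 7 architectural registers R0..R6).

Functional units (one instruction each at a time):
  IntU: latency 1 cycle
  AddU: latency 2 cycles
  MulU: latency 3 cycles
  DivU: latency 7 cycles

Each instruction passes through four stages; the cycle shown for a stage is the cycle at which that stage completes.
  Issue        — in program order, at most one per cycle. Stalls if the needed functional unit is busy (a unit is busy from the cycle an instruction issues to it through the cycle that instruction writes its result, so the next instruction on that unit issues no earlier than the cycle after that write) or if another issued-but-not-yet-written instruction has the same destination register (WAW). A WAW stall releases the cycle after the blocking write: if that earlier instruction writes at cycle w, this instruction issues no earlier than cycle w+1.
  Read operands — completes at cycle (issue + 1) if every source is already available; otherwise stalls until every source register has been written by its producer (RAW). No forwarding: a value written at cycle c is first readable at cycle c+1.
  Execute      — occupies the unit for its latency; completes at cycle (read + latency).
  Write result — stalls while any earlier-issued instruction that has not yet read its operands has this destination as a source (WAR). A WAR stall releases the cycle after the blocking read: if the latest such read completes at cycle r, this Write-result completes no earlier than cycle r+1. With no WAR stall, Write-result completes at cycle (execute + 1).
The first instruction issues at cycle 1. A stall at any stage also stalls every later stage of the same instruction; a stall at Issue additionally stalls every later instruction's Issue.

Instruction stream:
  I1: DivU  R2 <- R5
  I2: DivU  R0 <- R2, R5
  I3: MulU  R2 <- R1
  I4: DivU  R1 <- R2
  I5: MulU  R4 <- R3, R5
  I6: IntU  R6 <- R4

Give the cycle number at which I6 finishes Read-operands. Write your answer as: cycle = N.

cycle = 28

c1: issue I1 (DivU)
c2: I1 read-ops
c9: I1 finished on DivU
c10: I1→R2
c11: issue I2 (DivU)
c12: I2 read-ops · issue I3 (MulU)
c13: I3 read-ops
c16: I3 finished on MulU
c17: I3→R2
c19: I2 finished on DivU
c20: I2→R0
c21: issue I4 (DivU)
c22: I4 read-ops · issue I5 (MulU)
c23: I5 read-ops · issue I6 (IntU)
c26: I5 finished on MulU
c27: I5→R4
c28: I6 read-ops
c29: I4 finished on DivU · I6 finished on IntU
c30: I4→R1 · I6→R6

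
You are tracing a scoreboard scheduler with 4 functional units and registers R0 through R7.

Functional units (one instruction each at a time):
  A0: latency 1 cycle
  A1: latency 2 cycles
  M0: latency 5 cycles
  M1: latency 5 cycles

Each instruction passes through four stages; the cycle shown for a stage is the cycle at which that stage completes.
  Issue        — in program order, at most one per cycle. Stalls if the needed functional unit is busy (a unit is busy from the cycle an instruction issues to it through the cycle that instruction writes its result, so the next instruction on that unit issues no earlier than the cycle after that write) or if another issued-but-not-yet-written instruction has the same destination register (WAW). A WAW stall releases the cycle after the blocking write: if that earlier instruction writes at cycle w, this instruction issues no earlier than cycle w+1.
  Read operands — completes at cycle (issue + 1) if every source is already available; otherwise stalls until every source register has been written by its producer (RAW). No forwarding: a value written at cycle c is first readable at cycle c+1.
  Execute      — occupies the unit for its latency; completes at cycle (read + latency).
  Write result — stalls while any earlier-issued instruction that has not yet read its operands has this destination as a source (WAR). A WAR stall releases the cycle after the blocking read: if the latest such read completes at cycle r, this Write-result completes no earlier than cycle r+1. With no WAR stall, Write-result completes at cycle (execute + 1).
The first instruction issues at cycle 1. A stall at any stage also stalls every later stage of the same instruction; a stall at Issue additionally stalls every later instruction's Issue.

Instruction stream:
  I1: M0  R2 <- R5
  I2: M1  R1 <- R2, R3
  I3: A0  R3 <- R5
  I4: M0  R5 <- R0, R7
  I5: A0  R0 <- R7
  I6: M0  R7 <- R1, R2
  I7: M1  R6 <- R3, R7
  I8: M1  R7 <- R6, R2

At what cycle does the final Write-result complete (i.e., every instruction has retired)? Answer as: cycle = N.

cycle = 39

cycle 1: I1 issues→M0
cycle 2: I1 reads; I2 issues→M1
cycle 3: I3 issues→A0
cycle 4: I3 reads
cycle 5: I3 exec-done
cycle 7: I1 exec-done
cycle 8: I1 writes R2
cycle 9: I2 reads; I4 issues→M0
cycle 10: I3 writes R3; I4 reads
cycle 11: I5 issues→A0
cycle 12: I5 reads
cycle 13: I5 exec-done
cycle 14: I2 exec-done; I5 writes R0
cycle 15: I2 writes R1; I4 exec-done
cycle 16: I4 writes R5
cycle 17: I6 issues→M0
cycle 18: I6 reads; I7 issues→M1
cycle 23: I6 exec-done
cycle 24: I6 writes R7
cycle 25: I7 reads
cycle 30: I7 exec-done
cycle 31: I7 writes R6
cycle 32: I8 issues→M1
cycle 33: I8 reads
cycle 38: I8 exec-done
cycle 39: I8 writes R7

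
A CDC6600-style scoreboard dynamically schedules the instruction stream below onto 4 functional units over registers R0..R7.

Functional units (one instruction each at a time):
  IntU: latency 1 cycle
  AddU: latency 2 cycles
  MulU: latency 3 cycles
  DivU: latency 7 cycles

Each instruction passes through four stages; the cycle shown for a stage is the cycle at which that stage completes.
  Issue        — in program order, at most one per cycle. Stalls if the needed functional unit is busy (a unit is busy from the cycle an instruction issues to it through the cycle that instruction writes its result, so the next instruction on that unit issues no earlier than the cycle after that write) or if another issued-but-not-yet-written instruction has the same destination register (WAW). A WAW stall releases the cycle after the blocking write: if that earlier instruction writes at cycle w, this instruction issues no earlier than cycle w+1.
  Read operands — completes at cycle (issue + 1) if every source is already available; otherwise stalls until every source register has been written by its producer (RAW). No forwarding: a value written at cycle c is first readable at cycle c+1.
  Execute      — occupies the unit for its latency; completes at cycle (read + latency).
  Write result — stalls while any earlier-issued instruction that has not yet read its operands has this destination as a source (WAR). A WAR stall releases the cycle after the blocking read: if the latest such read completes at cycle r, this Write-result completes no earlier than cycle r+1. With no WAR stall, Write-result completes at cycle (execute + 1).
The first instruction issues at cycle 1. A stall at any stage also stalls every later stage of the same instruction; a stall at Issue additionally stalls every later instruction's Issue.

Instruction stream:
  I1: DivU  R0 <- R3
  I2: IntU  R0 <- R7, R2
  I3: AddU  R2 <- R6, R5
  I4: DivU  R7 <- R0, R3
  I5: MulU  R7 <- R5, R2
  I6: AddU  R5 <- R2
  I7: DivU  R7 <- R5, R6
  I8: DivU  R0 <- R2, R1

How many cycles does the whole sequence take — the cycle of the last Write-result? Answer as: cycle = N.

I1  is:1  ro:2  ex:9  wr:10
I2  is:11  ro:12  ex:13  wr:14  — WAW R0: wait I1 write@10
I3  is:12  ro:13  ex:15  wr:16
I4  is:13  ro:15  ex:22  wr:23  — RAW R0: wait I2 write@14
I5  is:24  ro:25  ex:28  wr:29  — WAW R7: wait I4 write@23
I6  is:25  ro:26  ex:28  wr:29
I7  is:30  ro:31  ex:38  wr:39  — WAW R7: wait I5 write@29
I8  is:40  ro:41  ex:48  wr:49  — struct: DivU busy until I7 writes@39

cycle = 49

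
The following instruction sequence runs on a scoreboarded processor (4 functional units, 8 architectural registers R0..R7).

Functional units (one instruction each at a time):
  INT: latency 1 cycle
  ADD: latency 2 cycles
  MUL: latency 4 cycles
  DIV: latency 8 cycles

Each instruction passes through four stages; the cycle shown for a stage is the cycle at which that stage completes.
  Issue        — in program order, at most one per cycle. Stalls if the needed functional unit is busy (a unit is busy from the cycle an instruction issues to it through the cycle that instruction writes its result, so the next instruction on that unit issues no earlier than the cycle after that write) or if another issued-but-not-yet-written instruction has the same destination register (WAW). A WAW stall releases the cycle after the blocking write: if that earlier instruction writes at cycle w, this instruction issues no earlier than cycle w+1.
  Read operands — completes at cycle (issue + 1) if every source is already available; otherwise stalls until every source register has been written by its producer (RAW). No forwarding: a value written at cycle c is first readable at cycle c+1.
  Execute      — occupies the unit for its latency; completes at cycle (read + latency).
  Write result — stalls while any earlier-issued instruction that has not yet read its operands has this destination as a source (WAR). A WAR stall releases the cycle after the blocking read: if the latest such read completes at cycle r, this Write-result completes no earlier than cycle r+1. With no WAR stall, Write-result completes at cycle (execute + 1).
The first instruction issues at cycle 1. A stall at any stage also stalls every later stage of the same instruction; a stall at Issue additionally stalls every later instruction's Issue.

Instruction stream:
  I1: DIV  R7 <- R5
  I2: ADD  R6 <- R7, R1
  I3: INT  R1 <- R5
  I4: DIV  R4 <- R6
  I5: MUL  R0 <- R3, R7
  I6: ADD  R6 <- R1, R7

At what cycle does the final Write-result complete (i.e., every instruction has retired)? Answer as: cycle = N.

cycle = 25

cycle 1: issue I1 (DIV)
cycle 2: I1 read-ops | issue I2 (ADD)
cycle 3: issue I3 (INT)
cycle 4: I3 read-ops
cycle 5: I3 finished on INT
cycle 10: I1 finished on DIV
cycle 11: I1→R7
cycle 12: I2 read-ops | issue I4 (DIV)
cycle 13: I3→R1 | issue I5 (MUL)
cycle 14: I2 finished on ADD | I5 read-ops
cycle 15: I2→R6
cycle 16: I4 read-ops | issue I6 (ADD)
cycle 17: I6 read-ops
cycle 18: I5 finished on MUL
cycle 19: I5→R0 | I6 finished on ADD
cycle 20: I6→R6
cycle 24: I4 finished on DIV
cycle 25: I4→R4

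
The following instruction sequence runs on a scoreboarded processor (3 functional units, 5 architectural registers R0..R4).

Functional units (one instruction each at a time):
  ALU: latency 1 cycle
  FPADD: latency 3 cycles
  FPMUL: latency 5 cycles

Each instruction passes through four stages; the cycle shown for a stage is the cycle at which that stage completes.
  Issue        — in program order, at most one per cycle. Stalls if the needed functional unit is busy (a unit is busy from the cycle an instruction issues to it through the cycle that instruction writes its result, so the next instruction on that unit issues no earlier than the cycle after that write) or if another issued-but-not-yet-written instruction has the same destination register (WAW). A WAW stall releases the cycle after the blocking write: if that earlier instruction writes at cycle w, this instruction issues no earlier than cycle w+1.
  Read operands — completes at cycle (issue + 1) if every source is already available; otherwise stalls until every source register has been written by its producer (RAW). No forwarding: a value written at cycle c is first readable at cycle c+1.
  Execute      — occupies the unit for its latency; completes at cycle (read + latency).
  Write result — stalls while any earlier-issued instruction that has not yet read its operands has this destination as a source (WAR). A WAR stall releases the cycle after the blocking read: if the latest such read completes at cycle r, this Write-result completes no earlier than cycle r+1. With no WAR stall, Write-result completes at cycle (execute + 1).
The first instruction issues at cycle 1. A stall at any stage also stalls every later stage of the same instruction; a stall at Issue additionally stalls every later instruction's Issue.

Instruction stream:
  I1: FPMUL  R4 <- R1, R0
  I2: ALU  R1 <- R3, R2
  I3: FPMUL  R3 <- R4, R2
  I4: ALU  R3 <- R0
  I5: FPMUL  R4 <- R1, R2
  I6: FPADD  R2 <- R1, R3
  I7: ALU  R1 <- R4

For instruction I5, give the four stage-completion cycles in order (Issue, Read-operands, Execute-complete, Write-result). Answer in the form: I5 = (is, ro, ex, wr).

I5 = (18, 19, 24, 25)

1) issue 1, read 2, done 7, write 8
2) issue 2, read 3, done 4, write 5
3) issue 9, read 10, done 15, write 16  <struct: FPMUL busy until I1 writes@8>
4) issue 17, read 18, done 19, write 20  <WAW R3: wait I3 write@16>
5) issue 18, read 19, done 24, write 25
6) issue 19, read 21, done 24, write 25  <RAW R3: wait I4 write@20>
7) issue 21, read 26, done 27, write 28  <struct: ALU busy until I4 writes@20 / RAW R4: wait I5 write@25>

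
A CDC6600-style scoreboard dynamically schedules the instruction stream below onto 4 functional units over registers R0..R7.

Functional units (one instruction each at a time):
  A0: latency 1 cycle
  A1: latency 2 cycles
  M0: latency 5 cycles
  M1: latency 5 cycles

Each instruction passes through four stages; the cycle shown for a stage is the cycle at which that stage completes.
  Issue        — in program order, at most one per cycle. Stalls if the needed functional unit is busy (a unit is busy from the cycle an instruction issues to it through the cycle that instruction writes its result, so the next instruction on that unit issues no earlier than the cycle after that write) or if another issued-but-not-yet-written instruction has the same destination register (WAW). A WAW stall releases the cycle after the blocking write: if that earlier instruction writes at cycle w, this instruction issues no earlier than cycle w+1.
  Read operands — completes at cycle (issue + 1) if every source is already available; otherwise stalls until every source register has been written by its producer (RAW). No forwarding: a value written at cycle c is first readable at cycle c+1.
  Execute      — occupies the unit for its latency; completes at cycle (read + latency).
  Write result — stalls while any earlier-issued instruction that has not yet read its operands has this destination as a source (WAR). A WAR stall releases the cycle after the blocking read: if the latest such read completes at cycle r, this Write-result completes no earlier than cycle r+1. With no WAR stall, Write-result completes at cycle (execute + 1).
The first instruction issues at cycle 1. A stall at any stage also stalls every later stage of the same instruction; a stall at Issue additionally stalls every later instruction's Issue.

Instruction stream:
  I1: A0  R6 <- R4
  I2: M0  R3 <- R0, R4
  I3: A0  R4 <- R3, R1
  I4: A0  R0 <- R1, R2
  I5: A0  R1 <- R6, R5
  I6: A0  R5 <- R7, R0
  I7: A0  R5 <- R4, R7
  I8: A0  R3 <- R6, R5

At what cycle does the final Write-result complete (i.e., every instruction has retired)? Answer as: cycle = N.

cycle = 32

I1  is:1  ro:2  ex:3  wr:4
I2  is:2  ro:3  ex:8  wr:9
I3  is:5  ro:10  ex:11  wr:12  — struct: A0 busy until I1 writes@4, RAW R3: wait I2 write@9
I4  is:13  ro:14  ex:15  wr:16  — struct: A0 busy until I3 writes@12
I5  is:17  ro:18  ex:19  wr:20  — struct: A0 busy until I4 writes@16
I6  is:21  ro:22  ex:23  wr:24  — struct: A0 busy until I5 writes@20
I7  is:25  ro:26  ex:27  wr:28  — struct: A0 busy until I6 writes@24
I8  is:29  ro:30  ex:31  wr:32  — struct: A0 busy until I7 writes@28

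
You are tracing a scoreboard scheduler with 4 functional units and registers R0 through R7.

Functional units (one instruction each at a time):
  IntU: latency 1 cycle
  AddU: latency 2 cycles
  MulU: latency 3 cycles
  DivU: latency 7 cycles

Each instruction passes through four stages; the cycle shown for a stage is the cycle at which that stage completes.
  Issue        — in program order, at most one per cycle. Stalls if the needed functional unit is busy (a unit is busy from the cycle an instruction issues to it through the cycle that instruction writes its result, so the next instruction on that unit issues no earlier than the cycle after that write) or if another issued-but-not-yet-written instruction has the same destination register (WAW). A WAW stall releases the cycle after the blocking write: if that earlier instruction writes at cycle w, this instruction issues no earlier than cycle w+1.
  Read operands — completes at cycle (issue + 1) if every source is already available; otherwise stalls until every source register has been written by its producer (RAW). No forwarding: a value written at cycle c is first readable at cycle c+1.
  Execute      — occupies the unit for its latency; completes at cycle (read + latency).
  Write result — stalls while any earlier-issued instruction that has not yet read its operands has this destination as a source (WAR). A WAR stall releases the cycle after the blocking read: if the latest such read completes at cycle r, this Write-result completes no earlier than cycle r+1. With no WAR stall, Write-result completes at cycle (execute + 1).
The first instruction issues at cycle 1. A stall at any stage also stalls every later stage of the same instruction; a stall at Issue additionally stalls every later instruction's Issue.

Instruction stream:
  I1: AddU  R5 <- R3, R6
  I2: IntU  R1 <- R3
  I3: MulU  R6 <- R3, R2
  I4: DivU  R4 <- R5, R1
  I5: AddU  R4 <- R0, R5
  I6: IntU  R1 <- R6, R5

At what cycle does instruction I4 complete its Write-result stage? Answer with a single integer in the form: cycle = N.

I1: IS=1 RO=2 EX=4 WR=5
I2: IS=2 RO=3 EX=4 WR=5
I3: IS=3 RO=4 EX=7 WR=8
I4: IS=4 RO=6 EX=13 WR=14  [RAW R5: wait I1 write@5; RAW R1: wait I2 write@5]
I5: IS=15 RO=16 EX=18 WR=19  [WAW R4: wait I4 write@14]
I6: IS=16 RO=17 EX=18 WR=19

cycle = 14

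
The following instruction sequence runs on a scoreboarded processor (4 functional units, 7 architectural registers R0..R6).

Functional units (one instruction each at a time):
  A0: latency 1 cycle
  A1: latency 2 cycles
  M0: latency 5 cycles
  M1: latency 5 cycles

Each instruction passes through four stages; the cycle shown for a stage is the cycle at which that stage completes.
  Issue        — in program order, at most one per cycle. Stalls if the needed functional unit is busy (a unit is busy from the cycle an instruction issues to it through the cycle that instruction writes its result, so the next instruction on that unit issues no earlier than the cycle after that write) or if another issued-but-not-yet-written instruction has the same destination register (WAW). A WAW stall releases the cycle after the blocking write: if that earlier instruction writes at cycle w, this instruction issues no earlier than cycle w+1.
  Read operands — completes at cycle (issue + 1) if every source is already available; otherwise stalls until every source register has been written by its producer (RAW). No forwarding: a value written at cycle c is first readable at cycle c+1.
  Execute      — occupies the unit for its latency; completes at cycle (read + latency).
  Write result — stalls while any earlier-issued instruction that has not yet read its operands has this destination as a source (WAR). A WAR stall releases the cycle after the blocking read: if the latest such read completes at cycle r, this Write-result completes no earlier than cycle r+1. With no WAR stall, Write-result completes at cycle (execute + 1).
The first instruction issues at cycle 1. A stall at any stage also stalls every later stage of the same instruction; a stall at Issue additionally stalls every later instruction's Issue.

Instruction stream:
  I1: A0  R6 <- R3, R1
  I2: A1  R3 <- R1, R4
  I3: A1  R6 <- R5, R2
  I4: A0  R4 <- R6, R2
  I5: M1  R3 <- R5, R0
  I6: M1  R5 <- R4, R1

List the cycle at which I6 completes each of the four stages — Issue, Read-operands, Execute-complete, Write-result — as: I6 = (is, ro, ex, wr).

  I1 | 1 | 2 | 3 | 4
  I2 | 2 | 3 | 5 | 6
  I3 | 7 | 8 | 10 | 11   struct: A1 busy until I2 writes@6
  I4 | 8 | 12 | 13 | 14   RAW R6: wait I3 write@11
  I5 | 9 | 10 | 15 | 16
  I6 | 17 | 18 | 23 | 24   struct: M1 busy until I5 writes@16

I6 = (17, 18, 23, 24)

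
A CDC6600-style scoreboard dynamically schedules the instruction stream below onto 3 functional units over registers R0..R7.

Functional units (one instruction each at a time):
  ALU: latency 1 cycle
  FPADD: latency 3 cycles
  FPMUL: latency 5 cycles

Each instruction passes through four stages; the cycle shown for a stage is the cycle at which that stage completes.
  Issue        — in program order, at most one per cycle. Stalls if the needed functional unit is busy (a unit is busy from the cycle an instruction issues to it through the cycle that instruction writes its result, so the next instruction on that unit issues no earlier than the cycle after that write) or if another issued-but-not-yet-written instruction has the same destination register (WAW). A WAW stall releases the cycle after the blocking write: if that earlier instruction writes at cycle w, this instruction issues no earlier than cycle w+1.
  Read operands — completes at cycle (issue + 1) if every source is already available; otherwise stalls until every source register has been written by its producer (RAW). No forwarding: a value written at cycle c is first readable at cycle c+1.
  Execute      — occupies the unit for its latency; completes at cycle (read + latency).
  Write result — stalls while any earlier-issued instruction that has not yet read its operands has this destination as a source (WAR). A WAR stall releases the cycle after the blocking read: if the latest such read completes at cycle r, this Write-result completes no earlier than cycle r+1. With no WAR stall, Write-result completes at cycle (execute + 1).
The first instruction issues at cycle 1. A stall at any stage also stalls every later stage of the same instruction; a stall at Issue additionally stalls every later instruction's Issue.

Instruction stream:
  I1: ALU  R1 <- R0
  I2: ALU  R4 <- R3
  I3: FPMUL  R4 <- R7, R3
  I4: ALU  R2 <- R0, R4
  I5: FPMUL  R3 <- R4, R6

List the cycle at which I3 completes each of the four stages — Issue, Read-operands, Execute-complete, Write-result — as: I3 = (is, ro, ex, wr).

I1: IS=1 RO=2 EX=3 WR=4
I2: IS=5 RO=6 EX=7 WR=8  [struct: ALU busy until I1 writes@4]
I3: IS=9 RO=10 EX=15 WR=16  [WAW R4: wait I2 write@8]
I4: IS=10 RO=17 EX=18 WR=19  [RAW R4: wait I3 write@16]
I5: IS=17 RO=18 EX=23 WR=24  [struct: FPMUL busy until I3 writes@16]

I3 = (9, 10, 15, 16)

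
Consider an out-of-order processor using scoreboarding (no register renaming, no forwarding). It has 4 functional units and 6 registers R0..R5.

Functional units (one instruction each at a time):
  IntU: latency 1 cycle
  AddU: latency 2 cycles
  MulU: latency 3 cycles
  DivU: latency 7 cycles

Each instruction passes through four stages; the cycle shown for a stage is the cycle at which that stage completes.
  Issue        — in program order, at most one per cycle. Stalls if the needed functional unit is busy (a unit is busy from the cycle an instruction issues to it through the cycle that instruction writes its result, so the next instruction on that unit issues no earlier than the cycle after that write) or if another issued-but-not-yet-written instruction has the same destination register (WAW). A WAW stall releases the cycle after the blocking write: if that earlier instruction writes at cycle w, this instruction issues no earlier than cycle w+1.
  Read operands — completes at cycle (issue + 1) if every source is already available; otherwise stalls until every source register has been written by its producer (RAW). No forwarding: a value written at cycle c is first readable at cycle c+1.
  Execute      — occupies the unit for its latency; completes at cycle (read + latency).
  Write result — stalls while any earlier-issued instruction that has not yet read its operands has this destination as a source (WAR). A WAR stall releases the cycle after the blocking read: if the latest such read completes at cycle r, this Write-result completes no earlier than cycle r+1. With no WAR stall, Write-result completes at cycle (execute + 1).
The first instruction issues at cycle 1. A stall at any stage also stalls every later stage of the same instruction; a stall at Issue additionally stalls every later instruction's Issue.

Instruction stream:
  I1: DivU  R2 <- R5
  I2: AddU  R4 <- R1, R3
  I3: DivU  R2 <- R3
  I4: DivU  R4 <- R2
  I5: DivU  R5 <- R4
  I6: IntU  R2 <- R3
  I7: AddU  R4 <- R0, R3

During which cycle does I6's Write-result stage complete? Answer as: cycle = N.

1) issue 1, read 2, done 9, write 10
2) issue 2, read 3, done 5, write 6
3) issue 11, read 12, done 19, write 20  <struct: DivU busy until I1 writes@10>
4) issue 21, read 22, done 29, write 30  <struct: DivU busy until I3 writes@20>
5) issue 31, read 32, done 39, write 40  <struct: DivU busy until I4 writes@30>
6) issue 32, read 33, done 34, write 35
7) issue 33, read 34, done 36, write 37

cycle = 35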